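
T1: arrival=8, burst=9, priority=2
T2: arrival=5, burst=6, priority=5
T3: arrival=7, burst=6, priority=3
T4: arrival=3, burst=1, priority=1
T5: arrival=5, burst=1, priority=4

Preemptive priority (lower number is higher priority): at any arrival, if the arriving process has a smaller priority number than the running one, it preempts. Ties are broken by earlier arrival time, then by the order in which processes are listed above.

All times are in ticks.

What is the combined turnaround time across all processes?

48

Timeline: | idle 0-3 | T4 3-4 | idle 4-5 | T5 5-6 | T2 6-7 | T3 7-8 | T1 8-17 | T3 17-22 | T2 22-27 |
Completion: T1=17  T2=27  T3=22  T4=4  T5=6
Turnaround = completion − arrival: T1=9, T2=22, T3=15, T4=1, T5=1
Total turnaround = 9 + 22 + 15 + 1 + 1 = 48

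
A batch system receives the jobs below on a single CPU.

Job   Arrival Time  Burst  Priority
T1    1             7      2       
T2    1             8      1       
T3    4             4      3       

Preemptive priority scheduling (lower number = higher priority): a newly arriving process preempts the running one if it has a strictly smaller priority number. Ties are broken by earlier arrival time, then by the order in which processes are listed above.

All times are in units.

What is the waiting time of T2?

Timeline: | idle 0-1 | T2 1-9 | T1 9-16 | T3 16-20 |
Completion: T1=16  T2=9  T3=20
Waiting(T2) = turnaround − burst = 8 − 8 = 0

0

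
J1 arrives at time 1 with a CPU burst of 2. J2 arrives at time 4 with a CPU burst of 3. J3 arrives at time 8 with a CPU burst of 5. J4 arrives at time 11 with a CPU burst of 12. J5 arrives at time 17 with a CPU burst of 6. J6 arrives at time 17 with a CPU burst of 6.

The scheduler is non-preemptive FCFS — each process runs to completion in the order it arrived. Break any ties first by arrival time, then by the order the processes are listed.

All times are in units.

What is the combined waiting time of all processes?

24

Schedule: | idle 0-1 | J1 1-3 | idle 3-4 | J2 4-7 | idle 7-8 | J3 8-13 | J4 13-25 | J5 25-31 | J6 31-37 |
Completion: J1=3  J2=7  J3=13  J4=25  J5=31  J6=37
Waiting = turnaround − burst: J1=0, J2=0, J3=0, J4=2, J5=8, J6=14
Total waiting = 0 + 0 + 0 + 2 + 8 + 14 = 24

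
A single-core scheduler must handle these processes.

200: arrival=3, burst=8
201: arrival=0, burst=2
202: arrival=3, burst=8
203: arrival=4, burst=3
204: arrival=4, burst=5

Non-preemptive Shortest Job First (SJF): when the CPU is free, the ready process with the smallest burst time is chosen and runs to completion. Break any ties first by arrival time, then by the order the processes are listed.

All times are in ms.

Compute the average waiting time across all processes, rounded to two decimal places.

6.60

Gantt: | 201 0-2 | idle 2-3 | 200 3-11 | 203 11-14 | 204 14-19 | 202 19-27 |
Completion: 200=11  201=2  202=27  203=14  204=19
Turnaround (C−A): 200=8  201=2  202=24  203=10  204=15
Waiting times: 200=0, 201=0, 202=16, 203=7, 204=10
Average waiting = (0+0+16+7+10) / 5 = 33/5 = 6.60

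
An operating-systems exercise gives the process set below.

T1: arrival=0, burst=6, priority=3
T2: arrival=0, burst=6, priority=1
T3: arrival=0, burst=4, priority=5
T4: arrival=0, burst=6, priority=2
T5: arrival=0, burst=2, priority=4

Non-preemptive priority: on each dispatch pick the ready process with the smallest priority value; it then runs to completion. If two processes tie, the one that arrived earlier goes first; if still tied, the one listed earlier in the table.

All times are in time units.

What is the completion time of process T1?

Timeline: | T2 0-6 | T4 6-12 | T1 12-18 | T5 18-20 | T3 20-24 |
Completion: T1=18  T2=6  T3=24  T4=12  T5=20
Turnaround (C−A): T1=18  T2=6  T3=24  T4=12  T5=20

18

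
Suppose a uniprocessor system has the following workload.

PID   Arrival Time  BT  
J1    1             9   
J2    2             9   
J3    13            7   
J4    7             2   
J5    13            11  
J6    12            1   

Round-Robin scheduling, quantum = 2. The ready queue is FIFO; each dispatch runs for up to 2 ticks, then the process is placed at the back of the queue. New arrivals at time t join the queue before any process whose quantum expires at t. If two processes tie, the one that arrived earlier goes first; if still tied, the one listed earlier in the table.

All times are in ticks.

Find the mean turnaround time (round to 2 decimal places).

18.83

Gantt: | idle 0-1 | J1 1-3 | J2 3-5 | J1 5-7 | J2 7-9 | J4 9-11 | J1 11-13 | J2 13-15 | J6 15-16 | J3 16-18 | J5 18-20 | J1 20-22 | J2 22-24 | J3 24-26 | J5 26-28 | J1 28-29 | J2 29-30 | J3 30-32 | J5 32-34 | J3 34-35 | J5 35-40 |
Completion: J1=29  J2=30  J3=35  J4=11  J5=40  J6=16
Turnaround (C−A): J1=28  J2=28  J3=22  J4=4  J5=27  J6=4
Turnaround times: J1=28, J2=28, J3=22, J4=4, J5=27, J6=4
Average turnaround = (28+28+22+4+27+4) / 6 = 113/6 = 18.83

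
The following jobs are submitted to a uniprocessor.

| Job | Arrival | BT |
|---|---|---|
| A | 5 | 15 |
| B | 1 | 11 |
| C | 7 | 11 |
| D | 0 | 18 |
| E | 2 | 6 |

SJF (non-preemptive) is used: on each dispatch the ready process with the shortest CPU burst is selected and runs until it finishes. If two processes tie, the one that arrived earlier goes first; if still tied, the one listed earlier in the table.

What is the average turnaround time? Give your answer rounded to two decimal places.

Gantt: | D 0-18 | E 18-24 | B 24-35 | C 35-46 | A 46-61 |
Completion: A=61  B=35  C=46  D=18  E=24
Turnaround (C−A): A=56  B=34  C=39  D=18  E=22
Turnaround times: A=56, B=34, C=39, D=18, E=22
Average turnaround = (56+34+39+18+22) / 5 = 169/5 = 33.80

33.80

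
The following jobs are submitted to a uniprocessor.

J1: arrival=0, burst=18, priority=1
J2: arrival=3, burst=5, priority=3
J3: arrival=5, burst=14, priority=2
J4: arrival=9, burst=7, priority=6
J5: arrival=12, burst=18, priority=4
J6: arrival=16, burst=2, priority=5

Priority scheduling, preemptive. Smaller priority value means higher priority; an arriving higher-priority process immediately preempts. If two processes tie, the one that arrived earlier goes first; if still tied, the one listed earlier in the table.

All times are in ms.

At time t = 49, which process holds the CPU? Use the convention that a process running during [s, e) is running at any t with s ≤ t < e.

J5

Schedule: | J1 0-18 | J3 18-32 | J2 32-37 | J5 37-55 | J6 55-57 | J4 57-64 |
Completion: J1=18  J2=37  J3=32  J4=64  J5=55  J6=57
Turnaround (C−A): J1=18  J2=34  J3=27  J4=55  J5=43  J6=41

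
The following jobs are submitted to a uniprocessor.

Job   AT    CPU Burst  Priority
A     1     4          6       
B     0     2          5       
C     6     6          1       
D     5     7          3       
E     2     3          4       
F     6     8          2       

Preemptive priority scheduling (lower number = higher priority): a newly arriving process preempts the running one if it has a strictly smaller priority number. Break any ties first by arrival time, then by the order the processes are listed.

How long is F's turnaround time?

Gantt: | B 0-2 | E 2-5 | D 5-6 | C 6-12 | F 12-20 | D 20-26 | A 26-30 |
Completion: A=30  B=2  C=12  D=26  E=5  F=20
Turnaround (C−A): A=29  B=2  C=6  D=21  E=3  F=14
Turnaround(F) = completion − arrival = 20 − 6 = 14

14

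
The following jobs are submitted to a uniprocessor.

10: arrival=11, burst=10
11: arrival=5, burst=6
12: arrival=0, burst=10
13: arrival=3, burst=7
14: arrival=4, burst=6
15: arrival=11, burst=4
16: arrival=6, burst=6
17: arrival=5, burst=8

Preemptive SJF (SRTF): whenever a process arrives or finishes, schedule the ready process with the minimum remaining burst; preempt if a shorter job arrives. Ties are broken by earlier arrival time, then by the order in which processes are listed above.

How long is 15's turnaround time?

Gantt: | 12 0-10 | 14 10-11 | 15 11-15 | 14 15-20 | 11 20-26 | 16 26-32 | 13 32-39 | 17 39-47 | 10 47-57 |
Completion: 10=57  11=26  12=10  13=39  14=20  15=15  16=32  17=47
Turnaround(15) = completion − arrival = 15 − 11 = 4

4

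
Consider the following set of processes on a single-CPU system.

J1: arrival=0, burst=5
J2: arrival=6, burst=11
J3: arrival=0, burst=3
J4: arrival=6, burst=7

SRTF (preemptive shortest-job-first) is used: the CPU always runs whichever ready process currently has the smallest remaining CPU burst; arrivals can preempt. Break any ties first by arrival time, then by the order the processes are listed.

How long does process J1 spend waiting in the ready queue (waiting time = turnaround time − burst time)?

3

Schedule: | J3 0-3 | J1 3-8 | J4 8-15 | J2 15-26 |
Completion: J1=8  J2=26  J3=3  J4=15
Waiting(J1) = turnaround − burst = 8 − 5 = 3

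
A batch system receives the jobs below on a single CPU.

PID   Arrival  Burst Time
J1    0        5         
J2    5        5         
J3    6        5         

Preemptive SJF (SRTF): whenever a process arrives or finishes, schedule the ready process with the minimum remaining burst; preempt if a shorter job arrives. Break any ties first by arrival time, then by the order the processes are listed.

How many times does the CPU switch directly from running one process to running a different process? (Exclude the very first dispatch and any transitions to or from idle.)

2

Schedule: | J1 0-5 | J2 5-10 | J3 10-15 |
Completion: J1=5  J2=10  J3=15
Turnaround (C−A): J1=5  J2=5  J3=9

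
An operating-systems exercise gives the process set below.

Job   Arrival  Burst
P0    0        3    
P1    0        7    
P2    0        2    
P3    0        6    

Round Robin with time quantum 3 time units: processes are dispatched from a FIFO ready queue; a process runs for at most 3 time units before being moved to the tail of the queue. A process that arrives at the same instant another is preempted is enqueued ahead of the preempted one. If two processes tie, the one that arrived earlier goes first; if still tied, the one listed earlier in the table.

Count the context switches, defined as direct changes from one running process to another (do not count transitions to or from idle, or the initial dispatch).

6

Timeline: | P0 0-3 | P1 3-6 | P2 6-8 | P3 8-11 | P1 11-14 | P3 14-17 | P1 17-18 |
Completion: P0=3  P1=18  P2=8  P3=17
Turnaround (C−A): P0=3  P1=18  P2=8  P3=17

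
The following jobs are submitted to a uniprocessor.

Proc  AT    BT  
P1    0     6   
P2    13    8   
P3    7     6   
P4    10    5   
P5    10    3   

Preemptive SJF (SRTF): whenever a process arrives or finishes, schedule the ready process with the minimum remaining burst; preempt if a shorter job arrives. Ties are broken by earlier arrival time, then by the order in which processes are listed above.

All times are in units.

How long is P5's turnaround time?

6

Gantt: | P1 0-6 | idle 6-7 | P3 7-13 | P5 13-16 | P4 16-21 | P2 21-29 |
Completion: P1=6  P2=29  P3=13  P4=21  P5=16
Turnaround(P5) = completion − arrival = 16 − 10 = 6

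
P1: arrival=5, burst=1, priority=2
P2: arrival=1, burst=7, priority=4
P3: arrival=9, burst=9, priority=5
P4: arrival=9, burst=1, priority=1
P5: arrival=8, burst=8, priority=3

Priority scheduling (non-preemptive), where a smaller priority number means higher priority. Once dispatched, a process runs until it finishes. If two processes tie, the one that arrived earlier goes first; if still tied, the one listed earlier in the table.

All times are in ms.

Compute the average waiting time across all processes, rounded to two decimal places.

Timeline: | idle 0-1 | P2 1-8 | P1 8-9 | P4 9-10 | P5 10-18 | P3 18-27 |
Completion: P1=9  P2=8  P3=27  P4=10  P5=18
Turnaround (C−A): P1=4  P2=7  P3=18  P4=1  P5=10
Waiting times: P1=3, P2=0, P3=9, P4=0, P5=2
Average waiting = (3+0+9+0+2) / 5 = 14/5 = 2.80

2.80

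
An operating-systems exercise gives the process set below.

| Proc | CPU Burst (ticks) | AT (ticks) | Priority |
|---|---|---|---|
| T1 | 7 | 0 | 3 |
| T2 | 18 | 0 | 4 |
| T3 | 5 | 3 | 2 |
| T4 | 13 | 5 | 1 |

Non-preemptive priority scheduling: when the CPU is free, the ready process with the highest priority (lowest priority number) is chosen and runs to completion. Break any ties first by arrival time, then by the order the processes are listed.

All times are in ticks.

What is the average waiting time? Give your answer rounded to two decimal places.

11.00

Schedule: | T1 0-7 | T4 7-20 | T3 20-25 | T2 25-43 |
Completion: T1=7  T2=43  T3=25  T4=20
Turnaround (C−A): T1=7  T2=43  T3=22  T4=15
Waiting times: T1=0, T2=25, T3=17, T4=2
Average waiting = (0+25+17+2) / 4 = 44/4 = 11.00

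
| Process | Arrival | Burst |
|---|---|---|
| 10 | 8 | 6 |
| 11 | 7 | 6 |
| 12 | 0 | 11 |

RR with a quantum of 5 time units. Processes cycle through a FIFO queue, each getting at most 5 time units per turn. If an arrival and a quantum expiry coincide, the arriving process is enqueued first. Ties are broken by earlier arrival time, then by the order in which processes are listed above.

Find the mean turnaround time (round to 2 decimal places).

17.00

Schedule: | 12 0-10 | 11 10-15 | 10 15-20 | 12 20-21 | 11 21-22 | 10 22-23 |
Completion: 10=23  11=22  12=21
Turnaround (C−A): 10=15  11=15  12=21
Turnaround times: 10=15, 11=15, 12=21
Average turnaround = (15+15+21) / 3 = 51/3 = 17.00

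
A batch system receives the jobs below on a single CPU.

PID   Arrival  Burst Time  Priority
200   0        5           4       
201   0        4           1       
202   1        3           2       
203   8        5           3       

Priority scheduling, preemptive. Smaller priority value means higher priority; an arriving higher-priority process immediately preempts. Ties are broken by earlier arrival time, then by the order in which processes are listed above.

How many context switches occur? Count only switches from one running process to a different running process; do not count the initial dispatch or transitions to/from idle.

Gantt: | 201 0-4 | 202 4-7 | 200 7-8 | 203 8-13 | 200 13-17 |
Completion: 200=17  201=4  202=7  203=13
Turnaround (C−A): 200=17  201=4  202=6  203=5

4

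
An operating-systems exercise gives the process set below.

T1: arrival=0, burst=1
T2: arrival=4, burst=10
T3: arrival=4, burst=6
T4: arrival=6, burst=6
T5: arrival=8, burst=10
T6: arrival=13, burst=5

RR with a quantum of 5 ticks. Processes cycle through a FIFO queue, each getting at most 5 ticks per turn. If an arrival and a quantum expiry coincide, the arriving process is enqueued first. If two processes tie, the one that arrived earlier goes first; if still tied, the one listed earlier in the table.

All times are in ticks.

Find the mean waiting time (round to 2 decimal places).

17.17

Schedule: | T1 0-1 | idle 1-4 | T2 4-9 | T3 9-14 | T4 14-19 | T5 19-24 | T2 24-29 | T6 29-34 | T3 34-35 | T4 35-36 | T5 36-41 |
Completion: T1=1  T2=29  T3=35  T4=36  T5=41  T6=34
Waiting times: T1=0, T2=15, T3=25, T4=24, T5=23, T6=16
Average waiting = (0+15+25+24+23+16) / 6 = 103/6 = 17.17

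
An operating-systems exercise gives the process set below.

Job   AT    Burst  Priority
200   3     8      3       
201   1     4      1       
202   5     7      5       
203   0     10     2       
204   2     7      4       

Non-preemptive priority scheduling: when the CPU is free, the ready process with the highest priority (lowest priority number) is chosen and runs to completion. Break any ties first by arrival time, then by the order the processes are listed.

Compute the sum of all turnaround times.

100

Timeline: | 203 0-10 | 201 10-14 | 200 14-22 | 204 22-29 | 202 29-36 |
Completion: 200=22  201=14  202=36  203=10  204=29
Turnaround (C−A): 200=19  201=13  202=31  203=10  204=27
Turnaround = completion − arrival: 200=19, 201=13, 202=31, 203=10, 204=27
Total turnaround = 19 + 13 + 31 + 10 + 27 = 100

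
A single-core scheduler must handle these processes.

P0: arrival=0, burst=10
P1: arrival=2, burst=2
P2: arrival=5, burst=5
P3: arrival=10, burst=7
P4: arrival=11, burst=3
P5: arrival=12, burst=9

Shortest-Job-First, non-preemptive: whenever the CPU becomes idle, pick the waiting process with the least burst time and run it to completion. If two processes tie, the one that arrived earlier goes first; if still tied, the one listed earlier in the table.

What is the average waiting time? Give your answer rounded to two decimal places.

Schedule: | P0 0-10 | P1 10-12 | P4 12-15 | P2 15-20 | P3 20-27 | P5 27-36 |
Completion: P0=10  P1=12  P2=20  P3=27  P4=15  P5=36
Waiting times: P0=0, P1=8, P2=10, P3=10, P4=1, P5=15
Average waiting = (0+8+10+10+1+15) / 6 = 44/6 = 7.33

7.33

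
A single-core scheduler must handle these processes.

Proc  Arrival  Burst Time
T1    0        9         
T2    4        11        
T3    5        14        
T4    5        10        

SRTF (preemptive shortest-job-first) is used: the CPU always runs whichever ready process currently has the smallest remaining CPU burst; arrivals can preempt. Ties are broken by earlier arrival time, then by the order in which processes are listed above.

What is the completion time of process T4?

Schedule: | T1 0-9 | T4 9-19 | T2 19-30 | T3 30-44 |
Completion: T1=9  T2=30  T3=44  T4=19

19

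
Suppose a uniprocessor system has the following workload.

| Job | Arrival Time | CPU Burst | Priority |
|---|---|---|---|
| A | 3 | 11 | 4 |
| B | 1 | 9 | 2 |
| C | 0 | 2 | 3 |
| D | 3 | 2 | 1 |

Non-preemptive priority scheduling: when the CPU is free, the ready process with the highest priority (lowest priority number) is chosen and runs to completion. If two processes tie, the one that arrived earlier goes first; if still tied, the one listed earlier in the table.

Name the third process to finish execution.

D

Timeline: | C 0-2 | B 2-11 | D 11-13 | A 13-24 |
Completion: A=24  B=11  C=2  D=13
Finish order: C → B → D → A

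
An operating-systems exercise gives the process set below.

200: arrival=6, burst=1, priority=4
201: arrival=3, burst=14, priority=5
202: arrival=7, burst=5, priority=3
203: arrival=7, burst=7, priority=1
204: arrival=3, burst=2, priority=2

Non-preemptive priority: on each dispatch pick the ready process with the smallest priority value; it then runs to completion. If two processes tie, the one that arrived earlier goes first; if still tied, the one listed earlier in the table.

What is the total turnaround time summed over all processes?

Schedule: | idle 0-3 | 204 3-5 | 201 5-19 | 203 19-26 | 202 26-31 | 200 31-32 |
Completion: 200=32  201=19  202=31  203=26  204=5
Turnaround (C−A): 200=26  201=16  202=24  203=19  204=2
Turnaround = completion − arrival: 200=26, 201=16, 202=24, 203=19, 204=2
Total turnaround = 26 + 16 + 24 + 19 + 2 = 87

87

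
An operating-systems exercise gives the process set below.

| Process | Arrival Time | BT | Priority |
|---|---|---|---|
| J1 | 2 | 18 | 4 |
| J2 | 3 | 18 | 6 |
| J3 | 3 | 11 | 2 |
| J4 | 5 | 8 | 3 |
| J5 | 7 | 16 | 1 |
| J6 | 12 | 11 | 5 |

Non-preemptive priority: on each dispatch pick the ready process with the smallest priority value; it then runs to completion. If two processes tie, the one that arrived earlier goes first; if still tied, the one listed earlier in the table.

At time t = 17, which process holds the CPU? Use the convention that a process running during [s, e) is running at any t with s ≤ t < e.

J1

Schedule: | idle 0-2 | J1 2-20 | J5 20-36 | J3 36-47 | J4 47-55 | J6 55-66 | J2 66-84 |
Completion: J1=20  J2=84  J3=47  J4=55  J5=36  J6=66
Turnaround (C−A): J1=18  J2=81  J3=44  J4=50  J5=29  J6=54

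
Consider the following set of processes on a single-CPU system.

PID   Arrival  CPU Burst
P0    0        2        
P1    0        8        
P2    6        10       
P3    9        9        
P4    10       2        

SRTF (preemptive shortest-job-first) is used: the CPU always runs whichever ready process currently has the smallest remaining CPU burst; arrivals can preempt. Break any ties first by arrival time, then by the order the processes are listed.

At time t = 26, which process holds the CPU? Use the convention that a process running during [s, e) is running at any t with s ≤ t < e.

Gantt: | P0 0-2 | P1 2-10 | P4 10-12 | P3 12-21 | P2 21-31 |
Completion: P0=2  P1=10  P2=31  P3=21  P4=12
Turnaround (C−A): P0=2  P1=10  P2=25  P3=12  P4=2

P2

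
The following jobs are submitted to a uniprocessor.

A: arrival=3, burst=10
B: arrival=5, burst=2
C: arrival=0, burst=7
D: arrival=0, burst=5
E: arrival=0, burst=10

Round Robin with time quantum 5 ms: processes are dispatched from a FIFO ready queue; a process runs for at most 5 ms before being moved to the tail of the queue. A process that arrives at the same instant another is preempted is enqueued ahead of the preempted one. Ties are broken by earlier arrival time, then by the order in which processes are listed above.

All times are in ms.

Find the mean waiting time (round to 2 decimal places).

15.40

Schedule: | C 0-5 | D 5-10 | E 10-15 | A 15-20 | B 20-22 | C 22-24 | E 24-29 | A 29-34 |
Completion: A=34  B=22  C=24  D=10  E=29
Waiting times: A=21, B=15, C=17, D=5, E=19
Average waiting = (21+15+17+5+19) / 5 = 77/5 = 15.40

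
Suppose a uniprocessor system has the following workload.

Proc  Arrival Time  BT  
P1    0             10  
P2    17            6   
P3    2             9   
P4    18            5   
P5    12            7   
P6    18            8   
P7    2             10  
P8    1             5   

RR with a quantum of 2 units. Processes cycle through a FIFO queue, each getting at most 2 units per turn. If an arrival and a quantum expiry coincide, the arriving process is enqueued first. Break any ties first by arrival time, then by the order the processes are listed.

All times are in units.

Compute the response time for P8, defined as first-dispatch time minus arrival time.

1

Gantt: | P1 0-2 | P8 2-4 | P3 4-6 | P7 6-8 | P1 8-10 | P8 10-12 | P3 12-14 | P7 14-16 | P1 16-18 | P5 18-20 | P8 20-21 | P3 21-23 | P7 23-25 | P2 25-27 | P4 27-29 | P6 29-31 | P1 31-33 | P5 33-35 | P3 35-37 | P7 37-39 | P2 39-41 | P4 41-43 | P6 43-45 | P1 45-47 | P5 47-49 | P3 49-50 | P7 50-52 | P2 52-54 | P4 54-55 | P6 55-57 | P5 57-58 | P6 58-60 |
Completion: P1=47  P2=54  P3=50  P4=55  P5=58  P6=60  P7=52  P8=21
Turnaround (C−A): P1=47  P2=37  P3=48  P4=37  P5=46  P6=42  P7=50  P8=20
Response(P8) = first start − arrival = 2 − 1 = 1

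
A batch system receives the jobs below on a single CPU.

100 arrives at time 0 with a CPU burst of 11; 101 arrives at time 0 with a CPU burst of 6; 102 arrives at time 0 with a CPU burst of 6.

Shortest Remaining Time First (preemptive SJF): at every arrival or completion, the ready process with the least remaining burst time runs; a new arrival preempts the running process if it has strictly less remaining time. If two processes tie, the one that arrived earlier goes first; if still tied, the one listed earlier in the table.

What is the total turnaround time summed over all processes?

Timeline: | 101 0-6 | 102 6-12 | 100 12-23 |
Completion: 100=23  101=6  102=12
Turnaround (C−A): 100=23  101=6  102=12
Turnaround = completion − arrival: 100=23, 101=6, 102=12
Total turnaround = 23 + 6 + 12 = 41

41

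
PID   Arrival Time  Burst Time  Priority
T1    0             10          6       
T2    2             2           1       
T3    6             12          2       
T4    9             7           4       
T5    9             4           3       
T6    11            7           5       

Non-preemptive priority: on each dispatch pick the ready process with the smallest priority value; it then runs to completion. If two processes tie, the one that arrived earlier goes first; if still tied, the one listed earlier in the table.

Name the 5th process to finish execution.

T4

Schedule: | T1 0-10 | T2 10-12 | T3 12-24 | T5 24-28 | T4 28-35 | T6 35-42 |
Completion: T1=10  T2=12  T3=24  T4=35  T5=28  T6=42
Turnaround (C−A): T1=10  T2=10  T3=18  T4=26  T5=19  T6=31
Finish order: T1 → T2 → T3 → T5 → T4 → T6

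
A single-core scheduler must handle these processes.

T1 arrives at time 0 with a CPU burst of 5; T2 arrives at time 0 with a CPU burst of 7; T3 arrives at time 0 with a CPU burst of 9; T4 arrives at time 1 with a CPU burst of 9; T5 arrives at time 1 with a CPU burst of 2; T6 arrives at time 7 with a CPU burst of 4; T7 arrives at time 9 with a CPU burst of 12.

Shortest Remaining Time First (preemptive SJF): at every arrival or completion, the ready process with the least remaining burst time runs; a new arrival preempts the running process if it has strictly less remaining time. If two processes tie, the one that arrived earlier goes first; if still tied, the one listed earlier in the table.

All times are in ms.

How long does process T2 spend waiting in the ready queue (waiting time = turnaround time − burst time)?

11

Schedule: | T1 0-1 | T5 1-3 | T1 3-7 | T6 7-11 | T2 11-18 | T3 18-27 | T4 27-36 | T7 36-48 |
Completion: T1=7  T2=18  T3=27  T4=36  T5=3  T6=11  T7=48
Waiting(T2) = turnaround − burst = 18 − 7 = 11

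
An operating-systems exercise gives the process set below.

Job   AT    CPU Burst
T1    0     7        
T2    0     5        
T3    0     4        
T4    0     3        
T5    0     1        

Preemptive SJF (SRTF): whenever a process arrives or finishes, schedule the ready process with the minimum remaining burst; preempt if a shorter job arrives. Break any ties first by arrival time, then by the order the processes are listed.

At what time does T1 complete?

20

Timeline: | T5 0-1 | T4 1-4 | T3 4-8 | T2 8-13 | T1 13-20 |
Completion: T1=20  T2=13  T3=8  T4=4  T5=1
Turnaround (C−A): T1=20  T2=13  T3=8  T4=4  T5=1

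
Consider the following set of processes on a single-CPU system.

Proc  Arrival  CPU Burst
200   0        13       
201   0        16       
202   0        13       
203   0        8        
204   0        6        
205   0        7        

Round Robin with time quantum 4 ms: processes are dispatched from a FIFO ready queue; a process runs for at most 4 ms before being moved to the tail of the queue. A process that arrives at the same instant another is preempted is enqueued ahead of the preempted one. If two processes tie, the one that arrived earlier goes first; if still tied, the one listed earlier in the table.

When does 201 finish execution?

Gantt: | 200 0-4 | 201 4-8 | 202 8-12 | 203 12-16 | 204 16-20 | 205 20-24 | 200 24-28 | 201 28-32 | 202 32-36 | 203 36-40 | 204 40-42 | 205 42-45 | 200 45-49 | 201 49-53 | 202 53-57 | 200 57-58 | 201 58-62 | 202 62-63 |
Completion: 200=58  201=62  202=63  203=40  204=42  205=45

62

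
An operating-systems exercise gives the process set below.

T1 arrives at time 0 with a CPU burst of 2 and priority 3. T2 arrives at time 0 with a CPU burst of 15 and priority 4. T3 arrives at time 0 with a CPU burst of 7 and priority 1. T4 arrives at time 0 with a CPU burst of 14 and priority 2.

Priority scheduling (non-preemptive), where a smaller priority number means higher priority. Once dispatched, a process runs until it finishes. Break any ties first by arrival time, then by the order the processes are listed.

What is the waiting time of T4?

Timeline: | T3 0-7 | T4 7-21 | T1 21-23 | T2 23-38 |
Completion: T1=23  T2=38  T3=7  T4=21
Turnaround (C−A): T1=23  T2=38  T3=7  T4=21
Waiting(T4) = turnaround − burst = 21 − 14 = 7

7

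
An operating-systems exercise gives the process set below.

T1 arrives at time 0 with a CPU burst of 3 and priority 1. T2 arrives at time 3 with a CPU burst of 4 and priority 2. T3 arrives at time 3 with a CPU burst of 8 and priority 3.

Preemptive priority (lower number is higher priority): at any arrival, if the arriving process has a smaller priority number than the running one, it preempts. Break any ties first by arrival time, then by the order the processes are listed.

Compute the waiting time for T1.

Schedule: | T1 0-3 | T2 3-7 | T3 7-15 |
Completion: T1=3  T2=7  T3=15
Turnaround (C−A): T1=3  T2=4  T3=12
Waiting(T1) = turnaround − burst = 3 − 3 = 0

0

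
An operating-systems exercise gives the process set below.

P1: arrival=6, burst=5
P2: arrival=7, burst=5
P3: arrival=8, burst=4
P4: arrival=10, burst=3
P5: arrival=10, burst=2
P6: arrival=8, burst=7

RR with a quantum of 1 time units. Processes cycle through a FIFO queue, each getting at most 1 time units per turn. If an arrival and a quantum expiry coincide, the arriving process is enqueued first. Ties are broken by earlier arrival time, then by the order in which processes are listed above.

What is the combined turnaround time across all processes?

111

Timeline: | idle 0-6 | P1 6-7 | P2 7-8 | P1 8-9 | P3 9-10 | P6 10-11 | P2 11-12 | P1 12-13 | P4 13-14 | P5 14-15 | P3 15-16 | P6 16-17 | P2 17-18 | P1 18-19 | P4 19-20 | P5 20-21 | P3 21-22 | P6 22-23 | P2 23-24 | P1 24-25 | P4 25-26 | P3 26-27 | P6 27-28 | P2 28-29 | P6 29-32 |
Completion: P1=25  P2=29  P3=27  P4=26  P5=21  P6=32
Turnaround = completion − arrival: P1=19, P2=22, P3=19, P4=16, P5=11, P6=24
Total turnaround = 19 + 22 + 19 + 16 + 11 + 24 = 111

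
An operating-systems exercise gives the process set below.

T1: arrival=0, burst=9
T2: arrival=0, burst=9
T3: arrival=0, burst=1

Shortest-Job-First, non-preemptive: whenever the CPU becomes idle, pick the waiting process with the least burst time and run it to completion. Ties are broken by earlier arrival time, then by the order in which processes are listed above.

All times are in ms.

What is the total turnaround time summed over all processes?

Timeline: | T3 0-1 | T1 1-10 | T2 10-19 |
Completion: T1=10  T2=19  T3=1
Turnaround (C−A): T1=10  T2=19  T3=1
Turnaround = completion − arrival: T1=10, T2=19, T3=1
Total turnaround = 10 + 19 + 1 = 30

30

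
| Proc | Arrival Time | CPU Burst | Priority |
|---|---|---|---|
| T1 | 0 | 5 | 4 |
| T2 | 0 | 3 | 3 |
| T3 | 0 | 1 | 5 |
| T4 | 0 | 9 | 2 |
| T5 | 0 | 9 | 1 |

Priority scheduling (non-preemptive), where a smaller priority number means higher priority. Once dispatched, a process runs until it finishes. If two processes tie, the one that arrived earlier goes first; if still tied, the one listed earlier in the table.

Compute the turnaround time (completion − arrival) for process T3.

Gantt: | T5 0-9 | T4 9-18 | T2 18-21 | T1 21-26 | T3 26-27 |
Completion: T1=26  T2=21  T3=27  T4=18  T5=9
Turnaround (C−A): T1=26  T2=21  T3=27  T4=18  T5=9
Turnaround(T3) = completion − arrival = 27 − 0 = 27

27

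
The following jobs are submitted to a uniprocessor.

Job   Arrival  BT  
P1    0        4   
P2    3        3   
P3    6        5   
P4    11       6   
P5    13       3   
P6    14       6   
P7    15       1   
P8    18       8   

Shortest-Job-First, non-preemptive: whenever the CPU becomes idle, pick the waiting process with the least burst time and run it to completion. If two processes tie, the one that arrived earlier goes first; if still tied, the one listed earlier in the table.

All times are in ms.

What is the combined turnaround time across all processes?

Schedule: | P1 0-4 | P2 4-7 | P3 7-12 | P4 12-18 | P7 18-19 | P5 19-22 | P6 22-28 | P8 28-36 |
Completion: P1=4  P2=7  P3=12  P4=18  P5=22  P6=28  P7=19  P8=36
Turnaround (C−A): P1=4  P2=4  P3=6  P4=7  P5=9  P6=14  P7=4  P8=18
Turnaround = completion − arrival: P1=4, P2=4, P3=6, P4=7, P5=9, P6=14, P7=4, P8=18
Total turnaround = 4 + 4 + 6 + 7 + 9 + 14 + 4 + 18 = 66

66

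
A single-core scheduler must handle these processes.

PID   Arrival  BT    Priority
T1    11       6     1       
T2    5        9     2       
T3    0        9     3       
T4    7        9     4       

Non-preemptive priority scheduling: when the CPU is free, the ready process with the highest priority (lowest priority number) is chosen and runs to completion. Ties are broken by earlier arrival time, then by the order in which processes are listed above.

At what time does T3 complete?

9

Schedule: | T3 0-9 | T2 9-18 | T1 18-24 | T4 24-33 |
Completion: T1=24  T2=18  T3=9  T4=33
Turnaround (C−A): T1=13  T2=13  T3=9  T4=26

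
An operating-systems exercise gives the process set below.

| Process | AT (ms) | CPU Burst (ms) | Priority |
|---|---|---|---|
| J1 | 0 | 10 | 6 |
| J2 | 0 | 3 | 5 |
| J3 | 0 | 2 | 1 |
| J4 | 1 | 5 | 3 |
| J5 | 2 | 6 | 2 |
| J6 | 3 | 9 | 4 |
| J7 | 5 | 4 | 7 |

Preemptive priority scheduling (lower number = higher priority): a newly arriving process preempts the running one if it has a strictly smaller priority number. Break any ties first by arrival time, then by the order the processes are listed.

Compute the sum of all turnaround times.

Gantt: | J3 0-2 | J5 2-8 | J4 8-13 | J6 13-22 | J2 22-25 | J1 25-35 | J7 35-39 |
Completion: J1=35  J2=25  J3=2  J4=13  J5=8  J6=22  J7=39
Turnaround (C−A): J1=35  J2=25  J3=2  J4=12  J5=6  J6=19  J7=34
Turnaround = completion − arrival: J1=35, J2=25, J3=2, J4=12, J5=6, J6=19, J7=34
Total turnaround = 35 + 25 + 2 + 12 + 6 + 19 + 34 = 133

133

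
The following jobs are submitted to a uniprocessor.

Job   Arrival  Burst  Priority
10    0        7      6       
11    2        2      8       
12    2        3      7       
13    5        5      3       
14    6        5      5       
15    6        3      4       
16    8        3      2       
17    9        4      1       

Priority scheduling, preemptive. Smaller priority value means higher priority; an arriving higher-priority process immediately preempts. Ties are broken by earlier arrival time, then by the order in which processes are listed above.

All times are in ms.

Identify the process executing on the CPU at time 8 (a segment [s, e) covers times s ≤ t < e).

Gantt: | 10 0-5 | 13 5-8 | 16 8-9 | 17 9-13 | 16 13-15 | 13 15-17 | 15 17-20 | 14 20-25 | 10 25-27 | 12 27-30 | 11 30-32 |
Completion: 10=27  11=32  12=30  13=17  14=25  15=20  16=15  17=13
Turnaround (C−A): 10=27  11=30  12=28  13=12  14=19  15=14  16=7  17=4

16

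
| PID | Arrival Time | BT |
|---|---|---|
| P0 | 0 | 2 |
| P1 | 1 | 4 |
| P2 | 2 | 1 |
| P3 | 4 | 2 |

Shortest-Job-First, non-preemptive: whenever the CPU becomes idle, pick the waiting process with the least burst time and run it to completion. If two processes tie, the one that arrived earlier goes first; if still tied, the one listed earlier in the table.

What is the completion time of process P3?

Schedule: | P0 0-2 | P2 2-3 | P1 3-7 | P3 7-9 |
Completion: P0=2  P1=7  P2=3  P3=9

9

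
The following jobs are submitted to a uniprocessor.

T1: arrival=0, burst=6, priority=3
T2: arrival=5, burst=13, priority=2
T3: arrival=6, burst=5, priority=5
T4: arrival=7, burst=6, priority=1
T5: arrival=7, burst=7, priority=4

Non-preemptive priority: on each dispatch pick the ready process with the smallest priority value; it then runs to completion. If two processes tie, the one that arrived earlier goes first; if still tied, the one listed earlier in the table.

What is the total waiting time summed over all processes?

57

Schedule: | T1 0-6 | T2 6-19 | T4 19-25 | T5 25-32 | T3 32-37 |
Completion: T1=6  T2=19  T3=37  T4=25  T5=32
Waiting = turnaround − burst: T1=0, T2=1, T3=26, T4=12, T5=18
Total waiting = 0 + 1 + 26 + 12 + 18 = 57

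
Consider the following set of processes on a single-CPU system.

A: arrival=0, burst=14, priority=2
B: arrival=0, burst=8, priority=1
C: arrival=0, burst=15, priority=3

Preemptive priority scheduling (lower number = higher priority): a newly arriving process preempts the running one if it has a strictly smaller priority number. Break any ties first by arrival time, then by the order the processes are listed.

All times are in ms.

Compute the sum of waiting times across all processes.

Timeline: | B 0-8 | A 8-22 | C 22-37 |
Completion: A=22  B=8  C=37
Waiting = turnaround − burst: A=8, B=0, C=22
Total waiting = 8 + 0 + 22 = 30

30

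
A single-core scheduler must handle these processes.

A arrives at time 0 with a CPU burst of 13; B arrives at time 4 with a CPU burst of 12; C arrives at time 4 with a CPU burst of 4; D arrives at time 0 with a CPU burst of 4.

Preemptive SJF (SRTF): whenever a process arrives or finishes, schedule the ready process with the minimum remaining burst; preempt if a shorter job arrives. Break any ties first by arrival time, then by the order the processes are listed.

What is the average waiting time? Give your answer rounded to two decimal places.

6.00

Gantt: | D 0-4 | C 4-8 | B 8-20 | A 20-33 |
Completion: A=33  B=20  C=8  D=4
Turnaround (C−A): A=33  B=16  C=4  D=4
Waiting times: A=20, B=4, C=0, D=0
Average waiting = (20+4+0+0) / 4 = 24/4 = 6.00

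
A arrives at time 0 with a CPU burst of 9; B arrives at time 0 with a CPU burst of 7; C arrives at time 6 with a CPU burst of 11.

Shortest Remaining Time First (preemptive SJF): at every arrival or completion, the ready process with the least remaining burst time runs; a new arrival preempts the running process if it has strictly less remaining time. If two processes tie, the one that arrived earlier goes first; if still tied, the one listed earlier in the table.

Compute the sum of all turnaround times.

Gantt: | B 0-7 | A 7-16 | C 16-27 |
Completion: A=16  B=7  C=27
Turnaround (C−A): A=16  B=7  C=21
Turnaround = completion − arrival: A=16, B=7, C=21
Total turnaround = 16 + 7 + 21 = 44

44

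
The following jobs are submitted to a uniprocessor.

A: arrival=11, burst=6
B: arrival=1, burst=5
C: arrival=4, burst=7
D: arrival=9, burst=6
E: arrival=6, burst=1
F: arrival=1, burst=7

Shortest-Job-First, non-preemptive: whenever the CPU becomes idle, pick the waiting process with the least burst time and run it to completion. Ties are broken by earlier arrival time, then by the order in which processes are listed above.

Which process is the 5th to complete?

Schedule: | idle 0-1 | B 1-6 | E 6-7 | F 7-14 | D 14-20 | A 20-26 | C 26-33 |
Completion: A=26  B=6  C=33  D=20  E=7  F=14
Finish order: B → E → F → D → A → C

A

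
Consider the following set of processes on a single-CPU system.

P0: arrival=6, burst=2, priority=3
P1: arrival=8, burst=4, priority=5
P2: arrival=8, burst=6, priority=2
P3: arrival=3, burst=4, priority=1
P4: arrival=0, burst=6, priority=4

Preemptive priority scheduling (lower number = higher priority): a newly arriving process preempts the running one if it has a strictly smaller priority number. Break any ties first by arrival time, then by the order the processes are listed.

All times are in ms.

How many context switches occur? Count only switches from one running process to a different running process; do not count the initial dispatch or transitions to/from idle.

Timeline: | P4 0-3 | P3 3-7 | P0 7-8 | P2 8-14 | P0 14-15 | P4 15-18 | P1 18-22 |
Completion: P0=15  P1=22  P2=14  P3=7  P4=18

6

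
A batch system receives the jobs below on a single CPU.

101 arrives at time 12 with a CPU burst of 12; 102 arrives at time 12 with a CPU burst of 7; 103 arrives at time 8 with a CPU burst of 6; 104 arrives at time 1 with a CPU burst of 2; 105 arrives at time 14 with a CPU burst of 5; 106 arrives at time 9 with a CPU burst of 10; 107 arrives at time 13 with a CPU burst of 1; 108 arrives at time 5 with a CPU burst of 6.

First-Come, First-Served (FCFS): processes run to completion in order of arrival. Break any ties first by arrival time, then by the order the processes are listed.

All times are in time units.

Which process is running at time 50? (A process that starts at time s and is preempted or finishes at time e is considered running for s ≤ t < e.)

105

Timeline: | idle 0-1 | 104 1-3 | idle 3-5 | 108 5-11 | 103 11-17 | 106 17-27 | 101 27-39 | 102 39-46 | 107 46-47 | 105 47-52 |
Completion: 101=39  102=46  103=17  104=3  105=52  106=27  107=47  108=11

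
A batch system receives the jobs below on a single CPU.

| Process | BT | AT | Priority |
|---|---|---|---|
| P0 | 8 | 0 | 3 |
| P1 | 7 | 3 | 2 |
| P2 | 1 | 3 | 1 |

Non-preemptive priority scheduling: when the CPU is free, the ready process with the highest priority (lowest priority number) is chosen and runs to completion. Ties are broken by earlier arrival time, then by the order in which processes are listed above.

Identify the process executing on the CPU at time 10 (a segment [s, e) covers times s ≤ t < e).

Timeline: | P0 0-8 | P2 8-9 | P1 9-16 |
Completion: P0=8  P1=16  P2=9

P1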